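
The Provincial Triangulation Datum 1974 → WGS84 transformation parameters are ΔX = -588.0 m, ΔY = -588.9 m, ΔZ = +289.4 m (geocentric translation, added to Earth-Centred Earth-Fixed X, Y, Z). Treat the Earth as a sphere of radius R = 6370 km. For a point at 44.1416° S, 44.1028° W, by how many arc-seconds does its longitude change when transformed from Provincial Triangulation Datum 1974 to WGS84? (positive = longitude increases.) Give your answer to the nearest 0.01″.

Δλ = -37.55″

sin φ = -0.696434, cos φ = 0.717621, sin λ = -0.695948, cos λ = 0.718092.
East component: ΔE = −sin λ·ΔX + cos λ·ΔY = −(-0.695948)(-588.0) + (0.718092)(-588.9) = -832.10 m.
1° of latitude spans πR/180 = 111177 m; at latitude φ, 1° of longitude spans that × cos φ = 79783.3 m, so Δλ = -832.10 / 79783.3 × 3600 = -37.546″.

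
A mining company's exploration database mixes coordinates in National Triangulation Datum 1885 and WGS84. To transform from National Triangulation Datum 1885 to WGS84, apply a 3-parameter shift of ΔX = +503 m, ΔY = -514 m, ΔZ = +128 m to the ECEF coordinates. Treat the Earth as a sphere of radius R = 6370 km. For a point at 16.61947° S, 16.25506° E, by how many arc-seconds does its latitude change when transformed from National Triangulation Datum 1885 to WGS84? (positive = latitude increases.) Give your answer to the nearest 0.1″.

sin φ = -0.286014, cos φ = 0.958225, sin λ = 0.279914, cos λ = 0.960025.
North component: ΔN = −sin φ cos λ·ΔX − sin φ sin λ·ΔY + cos φ·ΔZ = −(-0.286014)(0.960025)(503) − (-0.286014)(0.279914)(-514) + (0.958225)(128) = 219.62 m.
1° of latitude spans πR/180 = 111177 m, so Δφ = 219.62 / 111177 × 3600 = 7.111″.

Δφ = 7.1″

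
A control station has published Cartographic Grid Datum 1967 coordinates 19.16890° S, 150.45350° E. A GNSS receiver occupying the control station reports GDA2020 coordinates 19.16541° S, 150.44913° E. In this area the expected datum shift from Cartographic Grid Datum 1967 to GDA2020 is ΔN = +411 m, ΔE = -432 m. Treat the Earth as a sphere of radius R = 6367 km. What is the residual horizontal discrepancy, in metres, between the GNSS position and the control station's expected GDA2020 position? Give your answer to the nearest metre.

35 m

Observed coordinate differences: Δφ = +0.00349°, Δλ = -0.00437°.
Converting to metres (1° lat = 111125 m, cos φ = 0.944555): observed ΔN = 387.8 m, observed ΔE = -458.7 m.
Subtracting the expected shift leaves a residual of 387.8 − (411) = -23.2 m north and -458.7 − (-432) = -26.7 m east.
Residual distance = √((-23.2)² + (-26.7)²) = 35.3 m.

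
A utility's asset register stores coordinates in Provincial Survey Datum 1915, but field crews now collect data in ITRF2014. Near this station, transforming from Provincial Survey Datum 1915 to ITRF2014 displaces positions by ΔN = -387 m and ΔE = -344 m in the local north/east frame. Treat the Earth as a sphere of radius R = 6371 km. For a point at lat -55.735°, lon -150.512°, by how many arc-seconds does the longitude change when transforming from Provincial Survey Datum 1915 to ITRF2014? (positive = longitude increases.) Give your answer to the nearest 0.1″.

At latitude -55.735°, cos φ = 0.563021.
One radian of longitude at latitude φ spans R cos φ, so Δλ = ΔE / (R cos φ) = -344.0 / (6371000 × 0.563021) = -9.5902e-05 rad = -19.781″.

Δλ = -19.8″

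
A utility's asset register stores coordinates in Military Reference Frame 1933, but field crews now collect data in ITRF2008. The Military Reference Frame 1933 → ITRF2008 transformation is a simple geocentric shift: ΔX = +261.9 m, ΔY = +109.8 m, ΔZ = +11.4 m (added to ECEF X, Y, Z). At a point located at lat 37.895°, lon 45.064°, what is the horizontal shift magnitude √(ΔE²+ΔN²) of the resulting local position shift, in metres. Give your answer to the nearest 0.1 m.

186.7 m

At φ = 37.895°, λ = 45.064°: sin φ = 0.614216, cos φ = 0.789138, sin λ = 0.707896, cos λ = 0.706316.
ΔE = −sin λ·ΔX + cos λ·ΔY = −(0.707896)·(261.9) + (0.706316)·(109.8) = -107.84 m.
ΔN = −sin φ cos λ·ΔX − sin φ sin λ·ΔY + cos φ·ΔZ = −(0.614216)(0.706316)(261.9) − (0.614216)(0.707896)(109.8) + (0.789138)(11.4) = -152.37 m.
Horizontal magnitude = √(ΔE² + ΔN²) = √((-107.84)² + (-152.37)²) = 186.67 m.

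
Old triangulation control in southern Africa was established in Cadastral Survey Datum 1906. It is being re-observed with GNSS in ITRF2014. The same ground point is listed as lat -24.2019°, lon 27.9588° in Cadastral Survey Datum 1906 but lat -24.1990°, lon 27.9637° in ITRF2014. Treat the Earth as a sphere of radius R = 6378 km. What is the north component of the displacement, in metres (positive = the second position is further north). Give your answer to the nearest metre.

ΔN = 323 m

Δφ = -24.1990° − -24.2019° = +0.0029°; Δλ = 27.9637° − 27.9588° = +0.0049°.
1° along a meridian = πR/180 = 111317 m.
ΔN = Δφ × 111317 = 322.8 m; ΔE = Δλ × 111317 × cos(-24.2019°) = +0.0049 × 111317 × 0.912107 = 497.5 m.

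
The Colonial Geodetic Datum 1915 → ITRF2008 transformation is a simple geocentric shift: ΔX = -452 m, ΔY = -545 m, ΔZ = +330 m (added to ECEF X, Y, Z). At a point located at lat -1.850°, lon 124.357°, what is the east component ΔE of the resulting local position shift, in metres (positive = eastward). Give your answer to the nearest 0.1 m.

The local east axis at (φ, λ) is (−sin λ, cos λ, 0), so ΔE = −sin(124.357°)·(-452) + cos(124.357°)·(-545) = 680.71 m.

ΔE = 680.7 m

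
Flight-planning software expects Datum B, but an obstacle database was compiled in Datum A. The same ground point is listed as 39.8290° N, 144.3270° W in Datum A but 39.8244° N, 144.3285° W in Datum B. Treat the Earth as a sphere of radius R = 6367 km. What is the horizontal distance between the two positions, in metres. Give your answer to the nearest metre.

Δφ = 39.8244° − 39.8290° = -0.0046°; Δλ = -144.3285° − -144.3270° = -0.0015°.
1° along a meridian = πR/180 = 111125 m.
ΔN = Δφ × 111125 = -511.2 m; ΔE = Δλ × 111125 × cos(39.8290°) = -0.0015 × 111125 × 0.767959 = -128.0 m.
Distance = √(ΔE² + ΔN²) = √((-128.0)² + (-511.2)²) = 527.0 m.

527 m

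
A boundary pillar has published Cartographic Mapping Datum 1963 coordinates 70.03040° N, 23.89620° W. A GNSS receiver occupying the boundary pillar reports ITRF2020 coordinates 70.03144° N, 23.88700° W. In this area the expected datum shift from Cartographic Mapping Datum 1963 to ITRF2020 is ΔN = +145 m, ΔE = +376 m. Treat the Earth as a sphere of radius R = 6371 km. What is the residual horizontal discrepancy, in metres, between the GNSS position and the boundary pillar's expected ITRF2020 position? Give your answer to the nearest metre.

Observed coordinate differences: Δφ = +0.00104°, Δλ = +0.00920°.
Converting to metres (1° lat = 111195 m, cos φ = 0.341522): observed ΔN = 115.6 m, observed ΔE = 349.4 m.
Subtracting the expected shift leaves a residual of 115.6 − (145) = -29.4 m north and 349.4 − (376) = -26.6 m east.
Residual distance = √((-29.4)² + (-26.6)²) = 39.6 m.

40 m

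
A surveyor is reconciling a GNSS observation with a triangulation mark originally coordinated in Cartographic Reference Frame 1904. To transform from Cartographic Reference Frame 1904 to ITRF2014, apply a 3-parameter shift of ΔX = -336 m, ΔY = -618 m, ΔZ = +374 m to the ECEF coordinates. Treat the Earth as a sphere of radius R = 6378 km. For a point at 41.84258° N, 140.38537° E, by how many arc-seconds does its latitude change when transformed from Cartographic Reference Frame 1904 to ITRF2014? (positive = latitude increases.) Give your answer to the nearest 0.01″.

sin φ = 0.667086, cos φ = 0.744980, sin λ = 0.637621, cos λ = -0.770350.
North component: ΔN = −sin φ cos λ·ΔX − sin φ sin λ·ΔY + cos φ·ΔZ = −(0.667086)(-0.770350)(-336) − (0.667086)(0.637621)(-618) + (0.744980)(374) = 368.82 m.
1° of latitude spans πR/180 = 111317 m, so Δφ = 368.82 / 111317 × 3600 = 11.928″.

Δφ = 11.93″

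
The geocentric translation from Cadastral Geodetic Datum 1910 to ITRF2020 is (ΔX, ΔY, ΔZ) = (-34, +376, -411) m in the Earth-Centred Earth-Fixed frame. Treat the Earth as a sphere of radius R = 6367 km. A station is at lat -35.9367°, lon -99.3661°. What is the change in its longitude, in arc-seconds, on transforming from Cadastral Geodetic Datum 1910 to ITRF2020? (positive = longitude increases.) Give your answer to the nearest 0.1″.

Δλ = -3.8″

sin φ = -0.586891, cos φ = 0.809666, sin λ = -0.986669, cos λ = -0.162742.
East component: ΔE = −sin λ·ΔX + cos λ·ΔY = −(-0.986669)(-34) + (-0.162742)(376) = -94.74 m.
1° of latitude spans πR/180 = 111125 m; at latitude φ, 1° of longitude spans that × cos φ = 89974.2 m, so Δλ = -94.74 / 89974.2 × 3600 = -3.791″.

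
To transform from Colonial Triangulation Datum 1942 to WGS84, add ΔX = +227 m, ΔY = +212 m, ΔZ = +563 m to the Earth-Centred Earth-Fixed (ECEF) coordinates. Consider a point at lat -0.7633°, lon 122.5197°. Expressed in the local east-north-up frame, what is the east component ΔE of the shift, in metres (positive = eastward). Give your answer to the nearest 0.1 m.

The local east axis at (φ, λ) is (−sin λ, cos λ, 0), so ΔE = −sin(122.5197°)·227 + cos(122.5197°)·212 = -305.38 m.

ΔE = -305.4 m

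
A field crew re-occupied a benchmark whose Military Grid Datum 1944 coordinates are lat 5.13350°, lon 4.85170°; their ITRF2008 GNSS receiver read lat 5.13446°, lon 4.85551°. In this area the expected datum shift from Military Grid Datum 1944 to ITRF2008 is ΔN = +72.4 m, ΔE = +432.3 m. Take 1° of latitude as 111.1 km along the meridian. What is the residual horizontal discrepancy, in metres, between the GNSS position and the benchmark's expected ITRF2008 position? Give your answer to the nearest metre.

Observed coordinate differences: Δφ = +0.00096°, Δλ = +0.00381°.
Converting to metres (1° lat = 111100 m, cos φ = 0.995989): observed ΔN = 106.7 m, observed ΔE = 421.6 m.
Subtracting the expected shift leaves a residual of 106.7 − (72.4) = 34.3 m north and 421.6 − (432.3) = -10.7 m east.
Residual distance = √(34.3² + (-10.7)²) = 35.9 m.

36 m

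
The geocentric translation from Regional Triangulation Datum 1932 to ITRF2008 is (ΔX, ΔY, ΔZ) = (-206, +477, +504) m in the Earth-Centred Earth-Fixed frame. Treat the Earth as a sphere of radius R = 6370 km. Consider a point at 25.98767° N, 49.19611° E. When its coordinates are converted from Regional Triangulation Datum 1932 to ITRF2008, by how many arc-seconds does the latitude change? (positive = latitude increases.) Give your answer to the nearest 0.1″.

sin φ = 0.438178, cos φ = 0.898888, sin λ = 0.756951, cos λ = 0.653472.
North component: ΔN = −sin φ cos λ·ΔX − sin φ sin λ·ΔY + cos φ·ΔZ = −(0.438178)(0.653472)(-206) − (0.438178)(0.756951)(477) + (0.898888)(504) = 353.81 m.
1° of latitude spans πR/180 = 111177 m, so Δφ = 353.81 / 111177 × 3600 = 11.457″.

Δφ = 11.5″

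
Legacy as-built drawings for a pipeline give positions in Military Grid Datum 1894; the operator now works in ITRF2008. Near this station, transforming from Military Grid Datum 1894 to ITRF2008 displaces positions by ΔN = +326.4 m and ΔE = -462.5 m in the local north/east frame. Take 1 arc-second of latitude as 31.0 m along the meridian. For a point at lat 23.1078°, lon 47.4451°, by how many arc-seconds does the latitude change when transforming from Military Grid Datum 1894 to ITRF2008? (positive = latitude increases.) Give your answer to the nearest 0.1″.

Δφ = 10.5″

1″ of latitude = 31.00 m, so Δφ = 326.4 / 31.00 = 10.529″.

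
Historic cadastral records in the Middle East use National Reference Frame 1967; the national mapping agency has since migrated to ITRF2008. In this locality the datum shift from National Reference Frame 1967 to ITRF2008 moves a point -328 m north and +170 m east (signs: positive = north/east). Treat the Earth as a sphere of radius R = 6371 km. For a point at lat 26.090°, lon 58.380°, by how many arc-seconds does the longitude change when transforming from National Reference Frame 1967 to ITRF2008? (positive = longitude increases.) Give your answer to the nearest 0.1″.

At latitude 26.090°, cos φ = 0.898104.
One radian of longitude at latitude φ spans R cos φ, so Δλ = ΔE / (R cos φ) = 170.0 / (6371000 × 0.898104) = 2.9711e-05 rad = 6.128″.

Δλ = 6.1″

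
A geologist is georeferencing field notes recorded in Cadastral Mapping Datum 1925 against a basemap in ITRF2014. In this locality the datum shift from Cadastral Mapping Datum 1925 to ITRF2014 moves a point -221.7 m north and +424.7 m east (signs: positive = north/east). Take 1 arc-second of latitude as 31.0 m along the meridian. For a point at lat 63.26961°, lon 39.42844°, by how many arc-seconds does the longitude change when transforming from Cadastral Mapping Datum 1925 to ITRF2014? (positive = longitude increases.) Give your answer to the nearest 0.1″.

At latitude 63.26961°, cos φ = 0.449793.
1″ of longitude at this latitude = 31.00 × cos φ = 13.9436 m, so Δλ = 424.7 / 13.9436 = 30.458″.

Δλ = 30.5″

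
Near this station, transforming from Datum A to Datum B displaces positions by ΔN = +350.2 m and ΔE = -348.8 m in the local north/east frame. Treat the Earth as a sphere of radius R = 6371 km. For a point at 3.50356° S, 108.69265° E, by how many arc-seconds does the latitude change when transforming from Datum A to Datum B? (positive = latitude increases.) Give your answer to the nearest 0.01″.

Δφ = 11.34″

On a sphere of radius R, 1 rad of latitude = R, so Δφ = ΔN / R = 350.2 / 6371000 = 5.4968e-05 rad = 11.338″.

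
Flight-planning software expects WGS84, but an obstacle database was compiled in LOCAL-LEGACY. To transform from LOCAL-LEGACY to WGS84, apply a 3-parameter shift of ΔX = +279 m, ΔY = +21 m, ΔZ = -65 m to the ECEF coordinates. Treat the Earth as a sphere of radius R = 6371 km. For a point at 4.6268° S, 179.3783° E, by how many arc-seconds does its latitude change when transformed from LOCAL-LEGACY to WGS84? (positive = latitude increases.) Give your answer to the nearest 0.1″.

Δφ = -2.8″

sin φ = -0.080665, cos φ = 0.996741, sin λ = 0.010850, cos λ = -0.999941.
North component: ΔN = −sin φ cos λ·ΔX − sin φ sin λ·ΔY + cos φ·ΔZ = −(-0.080665)(-0.999941)(279) − (-0.080665)(0.010850)(21) + (0.996741)(-65) = -87.27 m.
1° of latitude spans πR/180 = 111195 m, so Δφ = -87.27 / 111195 × 3600 = -2.826″.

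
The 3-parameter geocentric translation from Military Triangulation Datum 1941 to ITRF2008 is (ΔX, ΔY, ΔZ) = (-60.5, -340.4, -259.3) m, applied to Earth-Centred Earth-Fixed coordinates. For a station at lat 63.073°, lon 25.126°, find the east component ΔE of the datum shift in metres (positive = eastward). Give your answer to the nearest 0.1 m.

ΔE = -282.5 m

At φ = 63.073°, λ = 25.126°: sin φ = 0.891584, cos φ = 0.452855, sin λ = 0.424610, cos λ = 0.905376.
ΔE = −sin λ·ΔX + cos λ·ΔY = −(0.424610)·(-60.5) + (0.905376)·(-340.4) = -282.50 m.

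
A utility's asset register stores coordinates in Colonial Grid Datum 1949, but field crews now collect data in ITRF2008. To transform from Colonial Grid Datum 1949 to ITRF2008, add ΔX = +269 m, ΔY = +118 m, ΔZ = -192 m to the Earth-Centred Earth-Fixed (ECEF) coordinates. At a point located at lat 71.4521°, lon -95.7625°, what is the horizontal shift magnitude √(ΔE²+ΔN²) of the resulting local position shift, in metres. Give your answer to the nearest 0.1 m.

266.8 m

The local east axis at (φ, λ) is (−sin λ, cos λ, 0), so ΔE = −sin(-95.7625°)·269 + cos(-95.7625°)·118 = 255.79 m.
The local north axis is (−sin φ cos λ, −sin φ sin λ, cos φ), giving ΔN = 25.606 + 111.306 − 61.075 = 75.84 m.
Horizontal magnitude = √(ΔE² + ΔN²) = √(255.79² + 75.84²) = 266.80 m.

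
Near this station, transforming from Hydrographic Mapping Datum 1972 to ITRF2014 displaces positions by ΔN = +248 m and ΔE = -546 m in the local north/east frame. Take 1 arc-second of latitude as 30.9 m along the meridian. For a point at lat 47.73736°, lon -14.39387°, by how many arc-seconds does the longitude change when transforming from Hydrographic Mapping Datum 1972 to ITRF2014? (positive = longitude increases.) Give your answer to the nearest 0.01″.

Δλ = -26.27″

At latitude 47.73736°, cos φ = 0.672530.
1″ of longitude at this latitude = 30.90 × cos φ = 20.7812 m, so Δλ = -546.0 / 20.7812 = -26.274″.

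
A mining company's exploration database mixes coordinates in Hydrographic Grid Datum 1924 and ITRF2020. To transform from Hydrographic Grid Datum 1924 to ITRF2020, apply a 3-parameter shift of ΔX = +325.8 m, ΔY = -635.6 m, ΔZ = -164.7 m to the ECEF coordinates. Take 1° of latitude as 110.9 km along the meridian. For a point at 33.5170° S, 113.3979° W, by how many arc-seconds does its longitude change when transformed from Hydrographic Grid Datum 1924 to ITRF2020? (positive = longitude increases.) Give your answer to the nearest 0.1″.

Δλ = 21.5″

sin φ = -0.552184, cos φ = 0.833722, sin λ = -0.917769, cos λ = -0.397114.
East component: ΔE = −sin λ·ΔX + cos λ·ΔY = −(-0.917769)(325.8) + (-0.397114)(-635.6) = 551.42 m.
1° of latitude spans 110900 m; at latitude φ, 1° of longitude spans that × cos φ = 92459.8 m, so Δλ = 551.42 / 92459.8 × 3600 = 21.470″.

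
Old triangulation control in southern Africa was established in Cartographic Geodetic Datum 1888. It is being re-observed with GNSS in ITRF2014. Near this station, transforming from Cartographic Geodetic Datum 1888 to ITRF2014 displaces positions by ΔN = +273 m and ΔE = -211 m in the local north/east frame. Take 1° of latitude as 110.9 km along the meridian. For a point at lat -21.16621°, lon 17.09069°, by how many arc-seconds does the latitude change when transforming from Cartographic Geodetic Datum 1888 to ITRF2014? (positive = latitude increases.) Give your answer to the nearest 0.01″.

Δφ = 8.86″

1° of latitude = 110.9 km, so Δφ = 273.0 / 110900 = 0.0024617° = 8.862″.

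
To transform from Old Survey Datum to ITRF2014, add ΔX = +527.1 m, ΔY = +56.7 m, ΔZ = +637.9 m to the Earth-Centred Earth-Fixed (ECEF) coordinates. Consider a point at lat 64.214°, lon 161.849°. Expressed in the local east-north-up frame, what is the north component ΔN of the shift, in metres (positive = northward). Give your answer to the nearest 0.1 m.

ΔN = 712.6 m

The local north axis is (−sin φ cos λ, −sin φ sin λ, cos φ), giving ΔN = 450.997 − 15.904 + 277.494 = 712.59 m.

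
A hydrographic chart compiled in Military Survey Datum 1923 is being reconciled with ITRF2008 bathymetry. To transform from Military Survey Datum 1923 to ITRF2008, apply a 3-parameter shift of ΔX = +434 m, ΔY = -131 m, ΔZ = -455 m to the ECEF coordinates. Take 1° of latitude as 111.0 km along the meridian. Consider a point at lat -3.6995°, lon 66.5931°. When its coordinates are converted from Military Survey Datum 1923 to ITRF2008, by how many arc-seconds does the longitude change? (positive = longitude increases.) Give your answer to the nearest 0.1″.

Δλ = -14.6″

sin φ = -0.064524, cos φ = 0.997916, sin λ = 0.917707, cos λ = 0.397258.
East component: ΔE = −sin λ·ΔX + cos λ·ΔY = −(0.917707)(434) + (0.397258)(-131) = -450.33 m.
1° of latitude spans 111000 m; at latitude φ, 1° of longitude spans that × cos φ = 110768.7 m, so Δλ = -450.33 / 110768.7 × 3600 = -14.636″.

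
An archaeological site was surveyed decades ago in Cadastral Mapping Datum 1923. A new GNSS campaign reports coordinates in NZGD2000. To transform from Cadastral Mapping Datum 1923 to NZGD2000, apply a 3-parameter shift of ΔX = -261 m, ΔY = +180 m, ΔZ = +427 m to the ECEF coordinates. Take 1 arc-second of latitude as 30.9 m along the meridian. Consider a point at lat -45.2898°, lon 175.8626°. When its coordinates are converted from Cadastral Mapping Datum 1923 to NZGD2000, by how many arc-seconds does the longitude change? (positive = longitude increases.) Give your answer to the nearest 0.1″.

sin φ = -0.710674, cos φ = 0.703521, sin λ = 0.072149, cos λ = -0.997394.
East component: ΔE = −sin λ·ΔX + cos λ·ΔY = −(0.072149)(-261) + (-0.997394)(180) = -160.70 m.
1° of latitude spans 3600 × 30.90 = 111240 m; at latitude φ, 1° of longitude spans that × cos φ = 78259.7 m, so Δλ = -160.70 / 78259.7 × 3600 = -7.392″.

Δλ = -7.4″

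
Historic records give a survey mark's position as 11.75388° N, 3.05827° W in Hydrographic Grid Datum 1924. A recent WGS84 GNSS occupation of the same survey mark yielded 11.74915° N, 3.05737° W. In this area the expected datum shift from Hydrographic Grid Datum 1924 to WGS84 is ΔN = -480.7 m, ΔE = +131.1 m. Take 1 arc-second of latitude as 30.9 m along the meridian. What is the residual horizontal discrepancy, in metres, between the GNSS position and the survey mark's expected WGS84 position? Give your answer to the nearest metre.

56 m

Observed coordinate differences: Δφ = -0.00473°, Δλ = +0.00090°.
Converting to metres (1° lat = 111240 m, cos φ = 0.979032): observed ΔN = -526.2 m, observed ΔE = 98.0 m.
Subtracting the expected shift leaves a residual of -526.2 − (-480.7) = -45.5 m north and 98.0 − (131.1) = -33.1 m east.
Residual distance = √((-45.5)² + (-33.1)²) = 56.2 m.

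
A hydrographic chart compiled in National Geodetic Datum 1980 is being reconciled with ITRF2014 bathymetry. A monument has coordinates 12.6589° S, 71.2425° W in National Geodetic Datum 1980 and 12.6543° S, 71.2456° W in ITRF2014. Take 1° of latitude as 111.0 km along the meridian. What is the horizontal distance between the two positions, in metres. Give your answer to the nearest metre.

Δφ = -12.6543° − -12.6589° = +0.0046°; Δλ = -71.2456° − -71.2425° = -0.0031°.
ΔN = Δφ × 111000 = 510.6 m; ΔE = Δλ × 111000 × cos(-12.6589°) = -0.0031 × 111000 × 0.975692 = -335.7 m.
Distance = √(ΔE² + ΔN²) = √((-335.7)² + 510.6²) = 611.1 m.

611 m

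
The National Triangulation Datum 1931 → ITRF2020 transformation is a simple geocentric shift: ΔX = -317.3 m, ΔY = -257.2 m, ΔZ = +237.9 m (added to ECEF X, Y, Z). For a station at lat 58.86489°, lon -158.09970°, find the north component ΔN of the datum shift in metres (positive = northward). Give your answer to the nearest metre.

The local north axis is (−sin φ cos λ, −sin φ sin λ, cos φ), giving ΔN = -251.993 − 82.114 + 123.008 = -211.10 m.

ΔN = -211 m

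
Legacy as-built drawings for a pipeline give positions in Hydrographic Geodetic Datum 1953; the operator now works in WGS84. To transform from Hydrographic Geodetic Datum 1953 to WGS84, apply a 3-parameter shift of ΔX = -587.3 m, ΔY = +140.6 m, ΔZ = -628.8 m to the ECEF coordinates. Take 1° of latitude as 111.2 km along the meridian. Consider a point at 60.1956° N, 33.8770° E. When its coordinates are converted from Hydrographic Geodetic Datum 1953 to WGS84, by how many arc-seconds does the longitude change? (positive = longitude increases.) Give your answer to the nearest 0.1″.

sin φ = 0.867727, cos φ = 0.497041, sin λ = 0.557412, cos λ = 0.830236.
East component: ΔE = −sin λ·ΔX + cos λ·ΔY = −(0.557412)(-587.3) + (0.830236)(140.6) = 444.10 m.
1° of latitude spans 111200 m; at latitude φ, 1° of longitude spans that × cos φ = 55270.9 m, so Δλ = 444.10 / 55270.9 × 3600 = 28.926″.

Δλ = 28.9″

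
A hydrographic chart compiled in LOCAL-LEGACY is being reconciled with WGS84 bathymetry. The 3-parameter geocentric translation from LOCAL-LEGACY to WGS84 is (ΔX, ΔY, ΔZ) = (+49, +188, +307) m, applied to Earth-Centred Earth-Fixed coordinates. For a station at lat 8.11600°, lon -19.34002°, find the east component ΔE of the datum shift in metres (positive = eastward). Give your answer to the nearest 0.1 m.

At φ = 8.11600°, λ = -19.34002°: sin φ = 0.141178, cos φ = 0.989984, sin λ = -0.331174, cos λ = 0.943570.
ΔE = −sin λ·ΔX + cos λ·ΔY = −(-0.331174)·(49) + (0.943570)·(188) = 193.62 m.

ΔE = 193.6 m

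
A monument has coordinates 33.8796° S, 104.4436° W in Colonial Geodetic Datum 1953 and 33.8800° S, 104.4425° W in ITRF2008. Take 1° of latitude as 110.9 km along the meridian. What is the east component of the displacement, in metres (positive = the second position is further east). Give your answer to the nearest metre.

Δφ = -33.8800° − -33.8796° = -0.0004°; Δλ = -104.4425° − -104.4436° = +0.0011°.
ΔN = Δφ × 110900 = -44.4 m; ΔE = Δλ × 110900 × cos(-33.8796°) = +0.0011 × 110900 × 0.830211 = 101.3 m.

ΔE = 101 m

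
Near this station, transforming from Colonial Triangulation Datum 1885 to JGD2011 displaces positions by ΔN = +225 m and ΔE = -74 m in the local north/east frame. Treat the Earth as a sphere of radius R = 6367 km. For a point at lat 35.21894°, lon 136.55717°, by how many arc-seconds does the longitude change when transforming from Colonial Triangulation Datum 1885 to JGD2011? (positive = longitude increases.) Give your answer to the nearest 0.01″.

Δλ = -2.93″

At latitude 35.21894°, cos φ = 0.816954.
One radian of longitude at latitude φ spans R cos φ, so Δλ = ΔE / (R cos φ) = -74.0 / (6367000 × 0.816954) = -1.4227e-05 rad = -2.934″.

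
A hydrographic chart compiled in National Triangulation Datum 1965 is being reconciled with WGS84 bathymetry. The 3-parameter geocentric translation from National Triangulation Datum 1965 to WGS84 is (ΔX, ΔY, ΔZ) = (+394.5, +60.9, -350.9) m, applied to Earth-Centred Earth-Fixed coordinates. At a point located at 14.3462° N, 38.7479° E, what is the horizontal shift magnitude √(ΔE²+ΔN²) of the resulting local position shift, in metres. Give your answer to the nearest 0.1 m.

470.0 m

At φ = 14.3462°, λ = 38.7479°: sin φ = 0.247780, cos φ = 0.968816, sin λ = 0.625895, cos λ = 0.779907.
ΔE = −sin λ·ΔX + cos λ·ΔY = −(0.625895)·(394.5) + (0.779907)·(60.9) = -199.42 m.
ΔN = −sin φ cos λ·ΔX − sin φ sin λ·ΔY + cos φ·ΔZ = −(0.247780)(0.779907)(394.5) − (0.247780)(0.625895)(60.9) + (0.968816)(-350.9) = -425.64 m.
Horizontal magnitude = √(ΔE² + ΔN²) = √((-199.42)² + (-425.64)²) = 470.04 m.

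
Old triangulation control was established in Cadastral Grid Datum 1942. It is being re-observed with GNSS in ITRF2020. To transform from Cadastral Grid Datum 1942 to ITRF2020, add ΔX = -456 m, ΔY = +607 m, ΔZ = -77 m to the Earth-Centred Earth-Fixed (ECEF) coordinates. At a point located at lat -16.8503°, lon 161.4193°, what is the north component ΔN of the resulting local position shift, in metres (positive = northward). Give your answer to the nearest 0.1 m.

ΔN = 107.7 m

The local north axis is (−sin φ cos λ, −sin φ sin λ, cos φ), giving ΔN = 125.292 + 56.065 − 73.694 = 107.66 m.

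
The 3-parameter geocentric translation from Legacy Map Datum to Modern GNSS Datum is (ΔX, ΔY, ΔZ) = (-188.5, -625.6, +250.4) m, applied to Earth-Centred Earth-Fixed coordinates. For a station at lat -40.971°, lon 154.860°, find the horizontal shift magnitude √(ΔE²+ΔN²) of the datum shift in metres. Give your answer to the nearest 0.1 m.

658.7 m

At φ = -40.971°, λ = 154.860°: sin φ = -0.655677, cos φ = 0.755042, sin λ = 0.424832, cos λ = -0.905272.
ΔE = −sin λ·ΔX + cos λ·ΔY = −(0.424832)·(-188.5) + (-0.905272)·(-625.6) = 646.42 m.
ΔN = −sin φ cos λ·ΔX − sin φ sin λ·ΔY + cos φ·ΔZ = −(-0.655677)(-0.905272)(-188.5) − (-0.655677)(0.424832)(-625.6) + (0.755042)(250.4) = 126.69 m.
Horizontal magnitude = √(ΔE² + ΔN²) = √(646.42² + 126.69²) = 658.72 m.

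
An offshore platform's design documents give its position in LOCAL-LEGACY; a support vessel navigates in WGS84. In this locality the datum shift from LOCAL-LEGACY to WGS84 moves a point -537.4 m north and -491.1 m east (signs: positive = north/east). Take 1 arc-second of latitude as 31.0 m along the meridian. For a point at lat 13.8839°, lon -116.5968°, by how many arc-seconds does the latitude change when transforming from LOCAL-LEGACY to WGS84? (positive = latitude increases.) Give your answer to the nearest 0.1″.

Δφ = -17.3″

1″ of latitude = 31.00 m, so Δφ = -537.4 / 31.00 = -17.335″.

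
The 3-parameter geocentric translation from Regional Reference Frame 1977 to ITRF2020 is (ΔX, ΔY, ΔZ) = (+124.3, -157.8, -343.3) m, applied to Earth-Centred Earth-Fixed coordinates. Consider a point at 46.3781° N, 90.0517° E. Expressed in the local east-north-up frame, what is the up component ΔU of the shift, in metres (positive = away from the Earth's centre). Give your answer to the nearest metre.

ΔU = -357 m

The local up (radial) axis is (cos φ cos λ, cos φ sin λ, sin φ), giving ΔU = -0.077 − 108.866 − 248.518 = -357.46 m.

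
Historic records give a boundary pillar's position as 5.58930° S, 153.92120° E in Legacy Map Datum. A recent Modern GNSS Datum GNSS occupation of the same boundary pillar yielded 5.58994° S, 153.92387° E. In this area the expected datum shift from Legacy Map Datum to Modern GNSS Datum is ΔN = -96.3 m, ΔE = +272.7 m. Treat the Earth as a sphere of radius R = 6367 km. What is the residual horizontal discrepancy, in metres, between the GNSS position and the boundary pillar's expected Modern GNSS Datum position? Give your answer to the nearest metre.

34 m

Observed coordinate differences: Δφ = -0.00064°, Δλ = +0.00267°.
Converting to metres (1° lat = 111125 m, cos φ = 0.995246): observed ΔN = -71.1 m, observed ΔE = 295.3 m.
Subtracting the expected shift leaves a residual of -71.1 − (-96.3) = 25.2 m north and 295.3 − (272.7) = 22.6 m east.
Residual distance = √(25.2² + 22.6²) = 33.8 m.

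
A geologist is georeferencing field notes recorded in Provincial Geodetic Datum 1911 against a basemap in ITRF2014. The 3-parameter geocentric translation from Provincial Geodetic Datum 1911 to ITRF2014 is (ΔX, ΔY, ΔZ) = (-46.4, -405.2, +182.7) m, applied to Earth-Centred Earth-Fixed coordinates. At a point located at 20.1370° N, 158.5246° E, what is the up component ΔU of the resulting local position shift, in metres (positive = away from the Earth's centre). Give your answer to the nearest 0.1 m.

At φ = 20.1370°, λ = 158.5246°: sin φ = 0.344266, cos φ = 0.938872, sin λ = 0.366102, cos λ = -0.930575.
ΔU = cos φ cos λ·ΔX + cos φ sin λ·ΔY + sin φ·ΔZ = (0.938872)(-0.930575)(-46.4) + (0.938872)(0.366102)(-405.2) + (0.344266)(182.7) = -35.84 m.

ΔU = -35.8 m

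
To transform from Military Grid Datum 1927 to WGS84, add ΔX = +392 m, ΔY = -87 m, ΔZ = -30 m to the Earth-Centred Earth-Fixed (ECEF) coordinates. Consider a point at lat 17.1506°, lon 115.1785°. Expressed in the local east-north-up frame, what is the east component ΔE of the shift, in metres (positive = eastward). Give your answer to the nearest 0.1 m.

ΔE = -317.7 m

The local east axis at (φ, λ) is (−sin λ, cos λ, 0), so ΔE = −sin(115.1785°)·392 + cos(115.1785°)·(-87) = -317.74 m.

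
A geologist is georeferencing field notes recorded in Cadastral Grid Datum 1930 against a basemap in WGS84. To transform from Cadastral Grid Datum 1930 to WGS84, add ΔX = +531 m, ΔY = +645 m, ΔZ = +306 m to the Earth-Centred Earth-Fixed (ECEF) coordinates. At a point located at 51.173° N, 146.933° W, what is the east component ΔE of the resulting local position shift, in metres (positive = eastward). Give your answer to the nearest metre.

ΔE = -251 m

The local east axis at (φ, λ) is (−sin λ, cos λ, 0), so ΔE = −sin(-146.933°)·531 + cos(-146.933°)·645 = -250.81 m.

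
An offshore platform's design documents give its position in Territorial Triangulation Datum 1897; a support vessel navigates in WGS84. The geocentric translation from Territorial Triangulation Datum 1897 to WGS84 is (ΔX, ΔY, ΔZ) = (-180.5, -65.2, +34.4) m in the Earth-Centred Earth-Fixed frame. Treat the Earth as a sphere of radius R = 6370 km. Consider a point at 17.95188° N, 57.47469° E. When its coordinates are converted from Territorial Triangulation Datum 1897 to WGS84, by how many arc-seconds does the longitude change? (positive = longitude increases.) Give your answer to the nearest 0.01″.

sin φ = 0.308218, cos φ = 0.951316, sin λ = 0.843154, cos λ = 0.537672.
East component: ΔE = −sin λ·ΔX + cos λ·ΔY = −(0.843154)(-180.5) + (0.537672)(-65.2) = 117.13 m.
1° of latitude spans πR/180 = 111177 m; at latitude φ, 1° of longitude spans that × cos φ = 105764.9 m, so Δλ = 117.13 / 105764.9 × 3600 = 3.987″.

Δλ = 3.99″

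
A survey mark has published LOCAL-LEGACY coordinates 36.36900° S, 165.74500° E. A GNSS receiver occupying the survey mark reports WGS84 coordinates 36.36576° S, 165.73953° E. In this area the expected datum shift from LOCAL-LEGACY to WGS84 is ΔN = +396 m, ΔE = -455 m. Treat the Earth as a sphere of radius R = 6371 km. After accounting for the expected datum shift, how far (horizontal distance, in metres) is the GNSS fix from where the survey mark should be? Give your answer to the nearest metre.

Observed coordinate differences: Δφ = +0.00324°, Δλ = -0.00547°.
Converting to metres (1° lat = 111195 m, cos φ = 0.805215): observed ΔN = 360.3 m, observed ΔE = -489.8 m.
Subtracting the expected shift leaves a residual of 360.3 − (396) = -35.7 m north and -489.8 − (-455) = -34.8 m east.
Residual distance = √((-35.7)² + (-34.8)²) = 49.8 m.

50 m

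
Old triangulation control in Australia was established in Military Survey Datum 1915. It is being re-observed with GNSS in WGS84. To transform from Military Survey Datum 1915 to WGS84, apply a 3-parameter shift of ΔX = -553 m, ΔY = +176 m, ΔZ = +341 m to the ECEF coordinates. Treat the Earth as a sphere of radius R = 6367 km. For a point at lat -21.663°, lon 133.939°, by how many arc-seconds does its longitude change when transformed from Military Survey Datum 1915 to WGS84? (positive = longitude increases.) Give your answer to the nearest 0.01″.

Δλ = 9.62″

sin φ = -0.369147, cos φ = 0.929371, sin λ = 0.720079, cos λ = -0.693892.
East component: ΔE = −sin λ·ΔX + cos λ·ΔY = −(0.720079)(-553) + (-0.693892)(176) = 276.08 m.
1° of latitude spans πR/180 = 111125 m; at latitude φ, 1° of longitude spans that × cos φ = 103276.5 m, so Δλ = 276.08 / 103276.5 × 3600 = 9.624″.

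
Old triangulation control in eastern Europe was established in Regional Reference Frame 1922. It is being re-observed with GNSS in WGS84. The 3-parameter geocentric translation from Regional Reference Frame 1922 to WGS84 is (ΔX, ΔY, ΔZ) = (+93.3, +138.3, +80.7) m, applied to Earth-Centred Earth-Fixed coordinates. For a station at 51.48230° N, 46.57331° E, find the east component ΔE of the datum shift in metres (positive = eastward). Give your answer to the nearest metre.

At φ = 51.48230°, λ = 46.57331°: sin φ = 0.782416, cos φ = 0.622756, sin λ = 0.726255, cos λ = 0.687426.
ΔE = −sin λ·ΔX + cos λ·ΔY = −(0.726255)·(93.3) + (0.687426)·(138.3) = 27.31 m.

ΔE = 27 m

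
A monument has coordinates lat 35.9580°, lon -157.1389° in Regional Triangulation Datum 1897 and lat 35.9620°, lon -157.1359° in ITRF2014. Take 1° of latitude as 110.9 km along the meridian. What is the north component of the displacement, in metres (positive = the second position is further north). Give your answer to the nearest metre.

Δφ = 35.9620° − 35.9580° = +0.0040°; Δλ = -157.1359° − -157.1389° = +0.0030°.
ΔN = Δφ × 110900 = 443.6 m; ΔE = Δλ × 110900 × cos(35.9580°) = +0.0030 × 110900 × 0.809448 = 269.3 m.

ΔN = 444 m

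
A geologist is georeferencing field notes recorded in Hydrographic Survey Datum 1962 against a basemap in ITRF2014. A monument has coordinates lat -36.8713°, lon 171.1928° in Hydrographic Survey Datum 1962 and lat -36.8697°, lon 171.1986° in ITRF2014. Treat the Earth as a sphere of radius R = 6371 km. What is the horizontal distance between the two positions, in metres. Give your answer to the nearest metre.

546 m

Δφ = -36.8697° − -36.8713° = +0.0016°; Δλ = 171.1986° − 171.1928° = +0.0058°.
1° along a meridian = πR/180 = 111195 m.
ΔN = Δφ × 111195 = 177.9 m; ΔE = Δλ × 111195 × cos(-36.8713°) = +0.0058 × 111195 × 0.799985 = 515.9 m.
Distance = √(ΔE² + ΔN²) = √(515.9² + 177.9²) = 545.7 m.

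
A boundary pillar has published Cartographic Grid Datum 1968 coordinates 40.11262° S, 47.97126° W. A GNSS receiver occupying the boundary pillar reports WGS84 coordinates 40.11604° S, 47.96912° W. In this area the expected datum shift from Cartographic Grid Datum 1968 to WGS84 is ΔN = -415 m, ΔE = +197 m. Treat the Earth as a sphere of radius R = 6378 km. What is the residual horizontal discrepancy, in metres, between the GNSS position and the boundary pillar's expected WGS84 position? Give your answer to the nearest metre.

37 m

Observed coordinate differences: Δφ = -0.00342°, Δλ = +0.00214°.
Converting to metres (1° lat = 111317 m, cos φ = 0.764780): observed ΔN = -380.7 m, observed ΔE = 182.2 m.
Subtracting the expected shift leaves a residual of -380.7 − (-415) = 34.3 m north and 182.2 − (197) = -14.8 m east.
Residual distance = √(34.3² + (-14.8)²) = 37.4 m.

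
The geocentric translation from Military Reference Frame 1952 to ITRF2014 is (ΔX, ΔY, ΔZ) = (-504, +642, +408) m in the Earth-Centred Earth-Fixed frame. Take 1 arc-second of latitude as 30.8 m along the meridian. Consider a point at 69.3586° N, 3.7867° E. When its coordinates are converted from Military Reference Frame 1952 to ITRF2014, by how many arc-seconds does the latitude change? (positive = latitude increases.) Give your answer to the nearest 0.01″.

sin φ = 0.935805, cos φ = 0.352518, sin λ = 0.066042, cos λ = 0.997817.
North component: ΔN = −sin φ cos λ·ΔX − sin φ sin λ·ΔY + cos φ·ΔZ = −(0.935805)(0.997817)(-504) − (0.935805)(0.066042)(642) + (0.352518)(408) = 574.77 m.
1° of latitude spans 3600 × 30.80 = 110880 m, so Δφ = 574.77 / 110880 × 3600 = 18.661″.

Δφ = 18.66″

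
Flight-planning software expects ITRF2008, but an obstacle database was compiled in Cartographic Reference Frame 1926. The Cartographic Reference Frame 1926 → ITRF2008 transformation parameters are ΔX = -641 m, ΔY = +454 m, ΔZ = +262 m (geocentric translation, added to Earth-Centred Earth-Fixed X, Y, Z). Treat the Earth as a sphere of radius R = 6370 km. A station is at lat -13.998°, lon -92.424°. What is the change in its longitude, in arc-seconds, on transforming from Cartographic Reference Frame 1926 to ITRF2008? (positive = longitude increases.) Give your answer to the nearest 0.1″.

sin φ = -0.241888, cos φ = 0.970304, sin λ = -0.999105, cos λ = -0.042294.
East component: ΔE = −sin λ·ΔX + cos λ·ΔY = −(-0.999105)(-641) + (-0.042294)(454) = -659.63 m.
1° of latitude spans πR/180 = 111177 m; at latitude φ, 1° of longitude spans that × cos φ = 107876.0 m, so Δλ = -659.63 / 107876.0 × 3600 = -22.013″.

Δλ = -22.0″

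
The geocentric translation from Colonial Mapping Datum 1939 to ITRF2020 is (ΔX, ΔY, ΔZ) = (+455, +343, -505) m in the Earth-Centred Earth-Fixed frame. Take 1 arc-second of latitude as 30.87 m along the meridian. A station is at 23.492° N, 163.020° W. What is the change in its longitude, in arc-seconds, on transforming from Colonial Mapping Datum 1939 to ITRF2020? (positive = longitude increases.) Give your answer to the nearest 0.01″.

Δλ = -6.89″

sin φ = 0.398621, cos φ = 0.917116, sin λ = -0.292038, cos λ = -0.956407.
East component: ΔE = −sin λ·ΔX + cos λ·ΔY = −(-0.292038)(455) + (-0.956407)(343) = -195.17 m.
1° of latitude spans 3600 × 30.87 = 111132 m; at latitude φ, 1° of longitude spans that × cos φ = 101920.9 m, so Δλ = -195.17 / 101920.9 × 3600 = -6.894″.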